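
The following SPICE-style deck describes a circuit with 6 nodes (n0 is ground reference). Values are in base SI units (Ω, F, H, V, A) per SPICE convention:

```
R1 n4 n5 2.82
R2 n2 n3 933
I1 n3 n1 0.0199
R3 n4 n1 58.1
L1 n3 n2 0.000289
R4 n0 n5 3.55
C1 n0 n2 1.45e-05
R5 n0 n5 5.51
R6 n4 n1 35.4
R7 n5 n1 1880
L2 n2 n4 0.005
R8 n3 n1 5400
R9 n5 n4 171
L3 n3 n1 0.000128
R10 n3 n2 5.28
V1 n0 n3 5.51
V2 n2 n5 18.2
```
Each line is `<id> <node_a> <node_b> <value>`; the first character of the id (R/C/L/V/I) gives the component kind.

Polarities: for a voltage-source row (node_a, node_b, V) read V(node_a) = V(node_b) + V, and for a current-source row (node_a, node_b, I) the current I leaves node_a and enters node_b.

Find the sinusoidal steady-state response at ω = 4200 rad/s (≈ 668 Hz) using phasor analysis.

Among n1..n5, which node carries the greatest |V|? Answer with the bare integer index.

Element admittances at ω=4200 rad/s:
  Y(R1) = 0.3546+0.000j S between n4,n5
  Y(R2) = 0.001072+0.000j S between n2,n3
  I1: injects 0.0199 A into n1 (from n3)
  Y(R3) = 0.01721+0.000j S between n4,n1
  Y(L1) = 0.000-0.8239j S between n3,n2
  Y(R4) = 0.2817+0.000j S between n0,n5
  Y(C1) = 0.000+0.06090j S between n0,n2
  Y(R5) = 0.1815+0.000j S between n0,n5
  Y(R6) = 0.02825+0.000j S between n4,n1
  Y(R7) = 0.0005319+0.000j S between n5,n1
  Y(L2) = 0.000-0.04762j S between n2,n4
  Y(R8) = 0.0001852+0.000j S between n3,n1
  Y(R9) = 0.005848+0.000j S between n5,n4
  Y(L3) = 0.000-1.860j S between n3,n1
  Y(R10) = 0.1894+0.000j S between n3,n2
  V1: constraint V(n0)−V(n3) = 5.51
  V2: constraint V(n2)−V(n5) = 18.2
Assemble and solve the 7×7 MNA system:
  V(n1)=-5.657-0.2164j  V(n2)=1.829+8.660j  V(n3)=-5.510+0.000j  V(n4)=-14.83+5.712j  V(n5)=-16.37+8.660j
  i(V1)=-8.110+4.123j  i(V2)=-8.146+5.079j

5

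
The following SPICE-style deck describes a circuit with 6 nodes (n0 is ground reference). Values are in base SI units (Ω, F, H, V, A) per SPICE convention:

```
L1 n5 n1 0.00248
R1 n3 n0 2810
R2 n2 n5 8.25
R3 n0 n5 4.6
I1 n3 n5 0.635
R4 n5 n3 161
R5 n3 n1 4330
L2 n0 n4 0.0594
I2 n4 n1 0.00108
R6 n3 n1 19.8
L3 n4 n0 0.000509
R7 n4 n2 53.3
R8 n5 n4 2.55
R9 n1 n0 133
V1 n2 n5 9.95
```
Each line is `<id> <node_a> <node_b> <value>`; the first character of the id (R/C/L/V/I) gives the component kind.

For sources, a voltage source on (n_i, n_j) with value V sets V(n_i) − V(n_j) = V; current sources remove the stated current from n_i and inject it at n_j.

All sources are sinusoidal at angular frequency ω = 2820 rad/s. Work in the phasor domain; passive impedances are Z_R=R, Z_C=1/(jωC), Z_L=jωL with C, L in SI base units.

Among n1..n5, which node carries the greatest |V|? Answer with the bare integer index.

MNA unknowns: 5 node voltages V₁..V_5 plus 1 source current (V1)
L1: Y=0.000-0.1430j on G[5,1]
R1: Y=0.0003559+0.000j on G[3,0]
R2: Y=0.1212+0.000j on G[2,5]
R3: Y=0.2174+0.000j on G[0,5]
I1: z[3]−=0.635, z[5]+=0.635
R4: Y=0.006211+0.000j on G[5,3]
R5: Y=0.0002309+0.000j on G[3,1]
L2: Y=0.000-0.005970j on G[0,4]
I2: z[4]−=0.00108, z[1]+=0.00108
R6: Y=0.05051+0.000j on G[3,1]
L3: Y=0.000-0.6967j on G[4,0]
R7: Y=0.01876+0.000j on G[4,2]
R8: Y=0.3922+0.000j on G[5,4]
R9: Y=0.007519+0.000j on G[1,0]
V1: row V2−V5=9.95, i_V1 at 2,5
solve → V1=-0.6409-3.763j, V2=9.664+0.1131j, V3=-11.68-3.319j, V4=-0.006964+0.1012j, V5=-0.2857+0.1131j
aux → i_V1=-1.388-0.0002234j

3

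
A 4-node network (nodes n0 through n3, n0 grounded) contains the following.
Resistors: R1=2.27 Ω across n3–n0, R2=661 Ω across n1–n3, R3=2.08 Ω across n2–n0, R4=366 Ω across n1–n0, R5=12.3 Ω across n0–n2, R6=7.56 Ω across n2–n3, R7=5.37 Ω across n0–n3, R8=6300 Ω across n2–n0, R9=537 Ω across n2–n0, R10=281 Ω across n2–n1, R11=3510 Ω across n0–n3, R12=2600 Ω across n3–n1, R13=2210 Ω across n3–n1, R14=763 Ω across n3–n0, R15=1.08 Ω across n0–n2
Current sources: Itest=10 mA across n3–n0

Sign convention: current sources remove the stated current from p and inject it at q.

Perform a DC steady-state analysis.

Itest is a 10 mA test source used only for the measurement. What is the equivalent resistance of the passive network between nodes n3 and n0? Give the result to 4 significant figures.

Element admittances at DC:
  Y(R1) = 0.4405 S between n3,n0
  Y(R2) = 0.001513 S between n1,n3
  Y(R3) = 0.4808 S between n2,n0
  Y(R4) = 0.002732 S between n1,n0
  Y(R5) = 0.08130 S between n0,n2
  Y(R6) = 0.1323 S between n2,n3
  Y(R7) = 0.1862 S between n0,n3
  Y(R8) = 0.0001587 S between n2,n0
  Y(R9) = 0.001862 S between n2,n0
  Y(R10) = 0.003559 S between n2,n1
  Y(R11) = 0.0002849 S between n0,n3
  Y(R12) = 0.0003846 S between n3,n1
  Y(R13) = 0.0004525 S between n3,n1
  Y(R14) = 0.001311 S between n3,n0
  Y(R15) = 0.9259 S between n0,n2
  Itest: injects 0.01 A into n0 (from n3)
Assemble and solve the 3×3 MNA system:
  V(n1)=-0.004069  V(n2)=-0.001092  V(n3)=-0.01331

R_eq = 1.331 Ω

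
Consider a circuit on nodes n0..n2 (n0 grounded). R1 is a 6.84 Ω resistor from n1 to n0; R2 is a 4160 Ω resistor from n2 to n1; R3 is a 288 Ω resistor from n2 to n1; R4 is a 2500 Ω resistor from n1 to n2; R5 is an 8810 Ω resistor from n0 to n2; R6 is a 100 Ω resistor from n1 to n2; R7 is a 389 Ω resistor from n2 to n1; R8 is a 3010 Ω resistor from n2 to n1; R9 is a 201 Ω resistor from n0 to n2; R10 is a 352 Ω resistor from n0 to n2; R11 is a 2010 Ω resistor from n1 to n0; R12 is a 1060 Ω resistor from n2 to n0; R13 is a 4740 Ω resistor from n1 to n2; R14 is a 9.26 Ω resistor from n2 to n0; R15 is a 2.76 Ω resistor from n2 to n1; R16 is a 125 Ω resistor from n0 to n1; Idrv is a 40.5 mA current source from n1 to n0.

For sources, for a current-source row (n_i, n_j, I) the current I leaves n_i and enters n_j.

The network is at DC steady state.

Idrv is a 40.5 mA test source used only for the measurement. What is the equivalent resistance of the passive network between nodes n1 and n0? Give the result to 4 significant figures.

Element admittances at DC:
  Y(R1) = 0.1462 S between n1,n0
  Y(R2) = 0.0002404 S between n2,n1
  Y(R3) = 0.003472 S between n2,n1
  Y(R4) = 0.0004000 S between n1,n2
  Y(R5) = 0.0001135 S between n0,n2
  Y(R6) = 0.01000 S between n1,n2
  Y(R7) = 0.002571 S between n2,n1
  Y(R8) = 0.0003322 S between n2,n1
  Y(R9) = 0.004975 S between n0,n2
  Y(R10) = 0.002841 S between n0,n2
  Y(R11) = 0.0004975 S between n1,n0
  Y(R12) = 0.0009434 S between n2,n0
  Y(R13) = 0.0002110 S between n1,n2
  Y(R14) = 0.1080 S between n2,n0
  Y(R15) = 0.3623 S between n2,n1
  Y(R16) = 0.008000 S between n0,n1
  Idrv: injects 0.0405 A into n0 (from n1)
Assemble and solve the 2×2 MNA system:
  V(n1)=-0.1660  V(n2)=-0.1269

R_eq = 4.098 Ω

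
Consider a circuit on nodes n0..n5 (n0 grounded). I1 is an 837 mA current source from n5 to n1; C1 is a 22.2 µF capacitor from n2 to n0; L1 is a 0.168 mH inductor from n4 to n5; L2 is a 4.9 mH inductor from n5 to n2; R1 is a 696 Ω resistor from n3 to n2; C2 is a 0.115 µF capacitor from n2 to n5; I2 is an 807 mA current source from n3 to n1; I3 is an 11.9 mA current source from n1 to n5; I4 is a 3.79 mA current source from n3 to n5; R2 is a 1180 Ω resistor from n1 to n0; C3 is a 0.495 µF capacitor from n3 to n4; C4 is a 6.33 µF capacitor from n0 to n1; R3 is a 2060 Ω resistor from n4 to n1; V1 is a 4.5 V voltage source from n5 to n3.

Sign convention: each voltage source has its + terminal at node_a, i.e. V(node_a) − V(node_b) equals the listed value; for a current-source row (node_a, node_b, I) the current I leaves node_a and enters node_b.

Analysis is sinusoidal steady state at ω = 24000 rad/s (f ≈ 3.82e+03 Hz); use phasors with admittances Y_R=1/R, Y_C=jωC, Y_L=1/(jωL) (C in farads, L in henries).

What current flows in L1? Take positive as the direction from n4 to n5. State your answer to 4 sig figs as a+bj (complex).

0.04258+0.06687j A

MNA unknowns: 5 node voltages V₁..V_5 plus 1 source current (V1)
I1: z[5]−=0.837, z[1]+=0.837
C1: Y=0.000+0.5328j on G[2,0]
L1: Y=0.000-0.2480j on G[4,5]
L2: Y=0.000-0.008503j on G[5,2]
R1: Y=0.001437+0.000j on G[3,2]
C2: Y=0.000+0.002760j on G[2,5]
I2: z[3]−=0.807, z[1]+=0.807
I3: z[1]−=0.0119, z[5]+=0.0119
I4: z[3]−=0.00379, z[5]+=0.00379
R2: Y=0.0008475+0.000j on G[1,0]
C3: Y=0.000+0.01188j on G[3,4]
C4: Y=0.000+0.1519j on G[0,1]
R3: Y=0.0004854+0.000j on G[4,1]
V1: row V5−V3=4.5, i_V1 at 5,3
solve → V1=-0.7125-10.48j, V2=0.2198+2.987j, V3=-88.45-251.9j, V4=-84.22-251.8j, V5=-83.95-251.9j
aux → i_V1=0.6854-0.4165j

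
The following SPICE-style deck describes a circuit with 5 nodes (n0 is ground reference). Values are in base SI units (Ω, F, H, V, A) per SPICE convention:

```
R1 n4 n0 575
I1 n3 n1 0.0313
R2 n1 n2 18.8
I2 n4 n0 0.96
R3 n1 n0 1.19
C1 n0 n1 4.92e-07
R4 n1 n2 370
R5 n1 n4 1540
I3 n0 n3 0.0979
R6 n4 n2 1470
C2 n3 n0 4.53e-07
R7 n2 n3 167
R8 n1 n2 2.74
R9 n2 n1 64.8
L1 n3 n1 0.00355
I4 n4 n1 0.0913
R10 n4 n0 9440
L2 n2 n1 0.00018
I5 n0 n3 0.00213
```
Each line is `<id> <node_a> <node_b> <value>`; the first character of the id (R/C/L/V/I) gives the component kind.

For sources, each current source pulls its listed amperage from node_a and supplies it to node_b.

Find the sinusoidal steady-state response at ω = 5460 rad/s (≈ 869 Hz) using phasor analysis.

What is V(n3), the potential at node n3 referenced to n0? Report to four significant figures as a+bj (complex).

Apply KCL at each of the 4 non-ground nodes and solve the resulting linear system.
Node n1: branches {I1, R2, R3, C1, R4, R5, R8, R9, L1, I4, L2} → V_1 = -0.2919+0.001364j
Node n2: branches {R2, R4, R6, R7, R8, R9, L2} → V_2 = -0.3793-0.1809j
Node n3: branches {I1, I3, C2, R7, L1, I5} → V_3 = -0.1177+1.369j
Node n4: branches {R1, I2, R5, R6, I4, R10} → V_4 = -331.3-0.03848j

-0.1177+1.369j V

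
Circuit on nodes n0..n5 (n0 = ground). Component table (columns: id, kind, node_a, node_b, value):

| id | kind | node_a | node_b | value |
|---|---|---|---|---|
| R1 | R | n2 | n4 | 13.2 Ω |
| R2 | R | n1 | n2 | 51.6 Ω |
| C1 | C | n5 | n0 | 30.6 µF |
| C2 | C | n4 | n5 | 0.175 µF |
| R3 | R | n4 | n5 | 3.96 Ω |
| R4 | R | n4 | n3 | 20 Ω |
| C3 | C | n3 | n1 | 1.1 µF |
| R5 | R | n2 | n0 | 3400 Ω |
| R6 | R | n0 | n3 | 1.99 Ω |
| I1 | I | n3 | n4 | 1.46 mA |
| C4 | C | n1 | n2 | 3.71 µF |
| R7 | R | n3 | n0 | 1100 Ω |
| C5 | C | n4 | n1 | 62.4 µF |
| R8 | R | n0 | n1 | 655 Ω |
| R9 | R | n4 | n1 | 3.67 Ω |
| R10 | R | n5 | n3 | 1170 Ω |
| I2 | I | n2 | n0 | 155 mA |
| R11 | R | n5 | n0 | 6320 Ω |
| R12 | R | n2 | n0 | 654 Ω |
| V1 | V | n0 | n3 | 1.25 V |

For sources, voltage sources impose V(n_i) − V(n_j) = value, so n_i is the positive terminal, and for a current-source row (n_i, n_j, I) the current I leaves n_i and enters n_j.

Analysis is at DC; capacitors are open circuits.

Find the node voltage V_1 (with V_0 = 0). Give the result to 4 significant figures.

-4.021 V

Apply KCL at each of the 5 non-ground nodes and solve the resulting linear system.
Node n1: branches {R2, C3, C4, C5, R8, R9} → V_1 = -4.021
Node n2: branches {R1, R2, R5, C4, I2, R12} → V_2 = -5.481
Node n3: branches {R4, C3, R6, I1, R7, R10, V1} → V_3 = -1.250
Node n4: branches {R1, C2, R3, R4, I1, C5, R9} → V_4 = -3.940
Node n5: branches {C1, C2, R3, R10, R11} → V_5 = -3.928
Source currents: i(V1)=-0.4910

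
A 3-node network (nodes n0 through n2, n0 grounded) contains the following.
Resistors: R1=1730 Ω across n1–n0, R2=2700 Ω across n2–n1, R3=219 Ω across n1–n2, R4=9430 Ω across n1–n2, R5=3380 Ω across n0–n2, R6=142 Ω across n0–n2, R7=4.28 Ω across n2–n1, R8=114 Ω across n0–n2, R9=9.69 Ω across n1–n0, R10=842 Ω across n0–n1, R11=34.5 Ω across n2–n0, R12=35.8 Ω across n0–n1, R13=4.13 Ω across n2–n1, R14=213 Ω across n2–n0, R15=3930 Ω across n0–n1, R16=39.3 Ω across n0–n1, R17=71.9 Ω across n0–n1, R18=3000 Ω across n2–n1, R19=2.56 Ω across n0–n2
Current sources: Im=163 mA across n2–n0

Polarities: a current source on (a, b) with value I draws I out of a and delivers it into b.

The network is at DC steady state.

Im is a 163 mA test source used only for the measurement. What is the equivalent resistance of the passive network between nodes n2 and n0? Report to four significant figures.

Element admittances at DC:
  Y(R1) = 0.0005780 S between n1,n0
  Y(R2) = 0.0003704 S between n2,n1
  Y(R3) = 0.004566 S between n1,n2
  Y(R4) = 0.0001060 S between n1,n2
  Y(R5) = 0.0002959 S between n0,n2
  Y(R6) = 0.007042 S between n0,n2
  Y(R7) = 0.2336 S between n2,n1
  Y(R8) = 0.008772 S between n0,n2
  Y(R9) = 0.1032 S between n1,n0
  Y(R10) = 0.001188 S between n0,n1
  Y(R11) = 0.02899 S between n2,n0
  Y(R12) = 0.02793 S between n0,n1
  Y(R13) = 0.2421 S between n2,n1
  Y(R14) = 0.004695 S between n2,n0
  Y(R15) = 0.0002545 S between n0,n1
  Y(R16) = 0.02545 S between n0,n1
  Y(R17) = 0.01391 S between n0,n1
  Y(R18) = 0.0003333 S between n2,n1
  Y(R19) = 0.3906 S between n0,n2
  Im: injects 0.163 A into n0 (from n2)
Assemble and solve the 2×2 MNA system:
  V(n1)=-0.2115  V(n2)=-0.2873

R_eq = 1.762 Ω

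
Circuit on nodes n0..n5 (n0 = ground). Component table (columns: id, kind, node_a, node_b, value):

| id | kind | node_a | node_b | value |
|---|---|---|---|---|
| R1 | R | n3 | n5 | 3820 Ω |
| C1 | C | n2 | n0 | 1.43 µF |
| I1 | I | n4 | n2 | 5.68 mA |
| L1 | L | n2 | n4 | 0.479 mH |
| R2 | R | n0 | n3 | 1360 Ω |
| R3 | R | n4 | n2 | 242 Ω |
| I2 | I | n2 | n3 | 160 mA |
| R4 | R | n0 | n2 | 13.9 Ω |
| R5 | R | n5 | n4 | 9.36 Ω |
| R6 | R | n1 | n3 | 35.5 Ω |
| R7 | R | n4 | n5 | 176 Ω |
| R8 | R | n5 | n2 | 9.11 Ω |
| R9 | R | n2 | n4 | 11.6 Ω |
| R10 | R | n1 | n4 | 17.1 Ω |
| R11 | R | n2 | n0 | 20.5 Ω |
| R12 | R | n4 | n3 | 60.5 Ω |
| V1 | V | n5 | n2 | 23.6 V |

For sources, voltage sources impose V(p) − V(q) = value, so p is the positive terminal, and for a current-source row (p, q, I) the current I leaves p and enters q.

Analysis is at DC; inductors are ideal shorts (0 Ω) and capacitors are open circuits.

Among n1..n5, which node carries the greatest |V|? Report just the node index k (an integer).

MNA unknowns: 5 node voltages V₁..V_5 plus 2 source currents (L1, V1)
R1: Y=0.0002618 on G[3,5]
C1: Y=0.000 on G[2,0]
I1: z[4]−=0.00568, z[2]+=0.00568
L1: row V2−V4=0, i_L1 at 2,4
R2: Y=0.0007353 on G[0,3]
R3: Y=0.004132 on G[4,2]
I2: z[2]−=0.16, z[3]+=0.16
R4: Y=0.07194 on G[0,2]
R5: Y=0.1068 on G[5,4]
R6: Y=0.02817 on G[1,3]
R7: Y=0.005682 on G[4,5]
R8: Y=0.1098 on G[5,2]
R9: Y=0.08621 on G[2,4]
R10: Y=0.05848 on G[1,4]
R11: Y=0.04878 on G[2,0]
R12: Y=0.01653 on G[4,3]
V1: row V5−V2=23.6, i_V1 at 5,2
solve → V1=1.451, V2=-0.02754, V3=4.521, V4=-0.02754, V5=23.57
aux → i_L1=-2.811, i_V1=-5.251

5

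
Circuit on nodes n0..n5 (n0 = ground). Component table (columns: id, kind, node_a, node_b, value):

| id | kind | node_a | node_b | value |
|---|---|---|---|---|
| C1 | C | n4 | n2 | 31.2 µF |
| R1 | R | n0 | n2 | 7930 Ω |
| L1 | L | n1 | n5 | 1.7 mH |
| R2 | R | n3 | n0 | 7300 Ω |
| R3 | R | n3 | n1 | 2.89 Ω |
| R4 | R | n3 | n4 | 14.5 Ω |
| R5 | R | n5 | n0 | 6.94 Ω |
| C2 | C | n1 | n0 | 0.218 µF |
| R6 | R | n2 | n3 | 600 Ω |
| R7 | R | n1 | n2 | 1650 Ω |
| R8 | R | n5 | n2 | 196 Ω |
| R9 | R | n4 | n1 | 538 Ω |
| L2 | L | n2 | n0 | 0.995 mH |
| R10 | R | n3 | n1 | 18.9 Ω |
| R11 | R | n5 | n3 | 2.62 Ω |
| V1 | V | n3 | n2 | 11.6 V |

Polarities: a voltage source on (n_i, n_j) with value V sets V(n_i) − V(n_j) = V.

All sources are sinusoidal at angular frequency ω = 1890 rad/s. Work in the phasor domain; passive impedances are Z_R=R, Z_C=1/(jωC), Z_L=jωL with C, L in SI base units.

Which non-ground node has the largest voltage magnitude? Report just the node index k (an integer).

MNA unknowns: 5 node voltages V₁..V_5 plus 1 source current (V1)
C1: Y=0.000+0.05897j on G[4,2]
R1: Y=0.0001261+0.000j on G[0,2]
L1: Y=0.000-0.3112j on G[1,5]
R2: Y=0.0001370+0.000j on G[3,0]
R3: Y=0.3460+0.000j on G[3,1]
R4: Y=0.06897+0.000j on G[3,4]
R5: Y=0.1441+0.000j on G[5,0]
C2: Y=0.000+0.0004120j on G[1,0]
R6: Y=0.001667+0.000j on G[2,3]
R7: Y=0.0006061+0.000j on G[1,2]
R8: Y=0.005102+0.000j on G[5,2]
R9: Y=0.001859+0.000j on G[4,1]
L2: Y=0.000-0.5318j on G[2,0]
R10: Y=0.05291+0.000j on G[3,1]
R11: Y=0.3817+0.000j on G[5,3]
V1: row V3−V2=11.6, i_V1 at 3,2
solve → V1=9.945-1.289j, V2=-0.6719-2.324j, V3=10.93-2.324j, V4=6.177-7.999j, V5=8.563-2.504j
aux → i_V1=-1.643-0.04661j

3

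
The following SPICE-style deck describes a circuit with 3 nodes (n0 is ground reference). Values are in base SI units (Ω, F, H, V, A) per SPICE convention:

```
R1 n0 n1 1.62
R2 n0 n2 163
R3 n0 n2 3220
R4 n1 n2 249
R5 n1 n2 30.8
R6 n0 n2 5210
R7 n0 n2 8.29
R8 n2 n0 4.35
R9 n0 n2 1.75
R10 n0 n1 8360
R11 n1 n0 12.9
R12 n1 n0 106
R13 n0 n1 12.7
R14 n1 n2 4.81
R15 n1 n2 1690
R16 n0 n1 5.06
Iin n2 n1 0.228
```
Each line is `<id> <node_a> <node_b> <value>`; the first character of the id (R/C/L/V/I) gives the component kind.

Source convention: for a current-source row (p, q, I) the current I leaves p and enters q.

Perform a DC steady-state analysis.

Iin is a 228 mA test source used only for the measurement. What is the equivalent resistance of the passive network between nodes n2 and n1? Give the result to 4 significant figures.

MNA unknowns: 2 node voltages V₁..V_2
R1: Y=0.6173 on G[0,1]
R2: Y=0.006135 on G[0,2]
R3: Y=0.0003106 on G[0,2]
R4: Y=0.004016 on G[1,2]
R5: Y=0.03247 on G[1,2]
R6: Y=0.0001919 on G[0,2]
R7: Y=0.1206 on G[0,2]
R8: Y=0.2299 on G[2,0]
R9: Y=0.5714 on G[0,2]
R10: Y=0.0001196 on G[0,1]
R11: Y=0.07752 on G[1,0]
R12: Y=0.009434 on G[1,0]
R13: Y=0.07874 on G[0,1]
R14: Y=0.2079 on G[1,2]
R15: Y=0.0005917 on G[1,2]
R16: Y=0.1976 on G[0,1]
Iin: z[2]−=0.228, z[1]+=0.228
solve → V1=0.1536, V2=-0.1622

R_eq = 1.385 Ω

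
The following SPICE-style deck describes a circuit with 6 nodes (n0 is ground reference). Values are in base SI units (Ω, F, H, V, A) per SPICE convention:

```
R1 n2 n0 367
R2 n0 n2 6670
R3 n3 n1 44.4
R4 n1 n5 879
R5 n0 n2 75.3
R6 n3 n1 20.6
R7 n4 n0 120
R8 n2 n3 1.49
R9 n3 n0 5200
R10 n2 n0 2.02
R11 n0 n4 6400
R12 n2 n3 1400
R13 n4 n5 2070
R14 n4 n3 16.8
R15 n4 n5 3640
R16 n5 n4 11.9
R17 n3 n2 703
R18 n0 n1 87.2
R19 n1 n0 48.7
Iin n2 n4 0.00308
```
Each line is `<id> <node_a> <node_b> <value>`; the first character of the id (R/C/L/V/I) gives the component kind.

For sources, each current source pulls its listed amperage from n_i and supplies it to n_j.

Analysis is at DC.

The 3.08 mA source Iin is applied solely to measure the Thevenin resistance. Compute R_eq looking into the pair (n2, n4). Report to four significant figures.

Element admittances at DC:
  Y(R1) = 0.002725 S between n2,n0
  Y(R2) = 0.0001499 S between n0,n2
  Y(R3) = 0.02252 S between n3,n1
  Y(R4) = 0.001138 S between n1,n5
  Y(R5) = 0.01328 S between n0,n2
  Y(R6) = 0.04854 S between n3,n1
  Y(R7) = 0.008333 S between n4,n0
  Y(R8) = 0.6711 S between n2,n3
  Y(R9) = 0.0001923 S between n3,n0
  Y(R10) = 0.4950 S between n2,n0
  Y(R11) = 0.0001563 S between n0,n4
  Y(R12) = 0.0007143 S between n2,n3
  Y(R13) = 0.0004831 S between n4,n5
  Y(R14) = 0.05952 S between n4,n3
  Y(R15) = 0.0002747 S between n4,n5
  Y(R16) = 0.08403 S between n5,n4
  Y(R17) = 0.001422 S between n3,n2
  Y(R18) = 0.01147 S between n0,n1
  Y(R19) = 0.02053 S between n1,n0
  Iin: injects 0.00308 A into n4 (from n2)
Assemble and solve the 5×5 MNA system:
  V(n1)=0.002500  V(n2)=-0.0009399  V(n3)=0.002921  V(n4)=0.04711  V(n5)=0.04651

R_eq = 15.60 Ω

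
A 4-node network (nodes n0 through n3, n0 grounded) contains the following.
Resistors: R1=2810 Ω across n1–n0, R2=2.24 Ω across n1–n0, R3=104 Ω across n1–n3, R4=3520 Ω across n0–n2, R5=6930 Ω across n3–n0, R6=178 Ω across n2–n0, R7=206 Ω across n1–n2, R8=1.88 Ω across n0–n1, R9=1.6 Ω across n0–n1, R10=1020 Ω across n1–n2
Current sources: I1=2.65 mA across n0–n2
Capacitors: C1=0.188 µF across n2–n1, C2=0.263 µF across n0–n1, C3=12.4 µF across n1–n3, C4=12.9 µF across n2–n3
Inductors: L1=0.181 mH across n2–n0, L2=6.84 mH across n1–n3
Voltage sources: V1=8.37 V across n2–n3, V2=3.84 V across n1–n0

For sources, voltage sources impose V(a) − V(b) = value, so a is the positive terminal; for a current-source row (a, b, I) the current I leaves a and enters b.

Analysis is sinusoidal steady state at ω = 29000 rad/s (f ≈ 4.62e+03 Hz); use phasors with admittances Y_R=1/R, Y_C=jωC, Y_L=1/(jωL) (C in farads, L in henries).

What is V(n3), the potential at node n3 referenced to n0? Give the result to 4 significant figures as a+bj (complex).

16.99+2.369j V

Element admittances at ω=29000 rad/s:
  Y(R1) = 0.0003559+0.000j S between n1,n0
  I1: injects 0.00265 A into n2 (from n0)
  Y(C1) = 0.000+0.005452j S between n2,n1
  Y(R2) = 0.4464+0.000j S between n1,n0
  Y(C2) = 0.000+0.007627j S between n0,n1
  Y(R3) = 0.009615+0.000j S between n1,n3
  Y(R4) = 0.0002841+0.000j S between n0,n2
  Y(R5) = 0.0001443+0.000j S between n3,n0
  Y(L1) = 0.000-0.1905j S between n2,n0
  Y(R6) = 0.005618+0.000j S between n2,n0
  Y(C3) = 0.000+0.3596j S between n1,n3
  Y(R7) = 0.004854+0.000j S between n1,n2
  Y(R8) = 0.5319+0.000j S between n0,n1
  Y(R9) = 0.6250+0.000j S between n0,n1
  Y(C4) = 0.000+0.3741j S between n2,n3
  Y(R10) = 0.0009804+0.000j S between n1,n2
  Y(L2) = 0.000-0.005041j S between n1,n3
  V1: constraint V(n2)−V(n3) = 8.37
  V2: constraint V(n1)−V(n0) = 3.84
Assemble and solve the 5×5 MNA system:
  V(n1)=3.840+0.000j  V(n2)=25.36+2.369j  V(n3)=16.99+2.369j
  i(V1)=-0.7111+1.556j  i(V2)=-6.759+4.789j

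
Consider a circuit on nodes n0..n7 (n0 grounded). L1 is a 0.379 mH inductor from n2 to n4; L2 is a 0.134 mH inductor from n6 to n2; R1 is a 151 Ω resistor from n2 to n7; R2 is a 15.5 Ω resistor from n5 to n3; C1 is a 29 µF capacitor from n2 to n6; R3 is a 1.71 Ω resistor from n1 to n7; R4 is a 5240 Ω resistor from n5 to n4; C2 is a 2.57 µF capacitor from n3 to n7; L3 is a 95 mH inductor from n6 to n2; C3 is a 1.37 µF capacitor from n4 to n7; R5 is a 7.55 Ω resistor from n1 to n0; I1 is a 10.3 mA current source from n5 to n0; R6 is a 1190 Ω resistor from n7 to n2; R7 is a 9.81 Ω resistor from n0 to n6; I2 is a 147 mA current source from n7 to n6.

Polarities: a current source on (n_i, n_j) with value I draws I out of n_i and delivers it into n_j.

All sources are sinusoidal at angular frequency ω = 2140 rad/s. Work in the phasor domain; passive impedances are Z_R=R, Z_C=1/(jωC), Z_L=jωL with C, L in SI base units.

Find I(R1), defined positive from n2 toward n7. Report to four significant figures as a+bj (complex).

Element admittances at ω=2140 rad/s:
  Y(L1) = 0.000-1.233j S between n2,n4
  Y(L2) = 0.000-3.487j S between n6,n2
  Y(R1) = 0.006623+0.000j S between n2,n7
  Y(R2) = 0.06452+0.000j S between n5,n3
  Y(C1) = 0.000+0.06206j S between n2,n6
  Y(R3) = 0.5848+0.000j S between n1,n7
  Y(R4) = 0.0001908+0.000j S between n5,n4
  Y(C2) = 0.000+0.005500j S between n3,n7
  Y(L3) = 0.000-0.004919j S between n6,n2
  Y(C3) = 0.000+0.002932j S between n4,n7
  Y(R5) = 0.1325+0.000j S between n1,n0
  I1: injects 0.0103 A into n0 (from n5)
  Y(R6) = 0.0008403+0.000j S between n7,n2
  Y(R7) = 0.1019+0.000j S between n0,n6
  I2: injects 0.147 A into n6 (from n7)
Assemble and solve the 7×7 MNA system:
  V(n1)=-1.039+0.04635j  V(n2)=1.250-0.06598j  V(n3)=-1.340+1.834j  V(n4)=1.256-0.06669j  V(n5)=-1.491+1.829j  V(n6)=1.249-0.06023j  V(n7)=-1.274+0.05685j

0.01672-0.0008134j A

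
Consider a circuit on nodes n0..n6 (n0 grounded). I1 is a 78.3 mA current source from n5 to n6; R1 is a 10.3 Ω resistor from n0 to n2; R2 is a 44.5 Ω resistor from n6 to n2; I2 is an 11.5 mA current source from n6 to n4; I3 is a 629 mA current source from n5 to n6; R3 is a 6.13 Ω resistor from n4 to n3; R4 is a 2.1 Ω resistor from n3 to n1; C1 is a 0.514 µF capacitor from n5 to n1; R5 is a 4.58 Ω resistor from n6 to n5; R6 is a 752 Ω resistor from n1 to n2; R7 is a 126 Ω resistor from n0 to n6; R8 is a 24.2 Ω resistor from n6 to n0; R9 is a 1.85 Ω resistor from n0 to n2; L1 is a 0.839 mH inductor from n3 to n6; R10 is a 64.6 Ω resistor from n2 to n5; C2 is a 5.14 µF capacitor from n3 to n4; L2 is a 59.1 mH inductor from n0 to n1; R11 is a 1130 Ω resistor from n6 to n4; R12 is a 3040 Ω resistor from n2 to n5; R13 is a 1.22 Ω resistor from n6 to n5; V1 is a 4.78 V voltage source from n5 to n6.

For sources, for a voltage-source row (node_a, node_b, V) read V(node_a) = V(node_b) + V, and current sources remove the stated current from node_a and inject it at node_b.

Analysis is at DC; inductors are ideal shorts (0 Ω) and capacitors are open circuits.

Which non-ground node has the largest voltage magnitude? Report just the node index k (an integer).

5

Apply KCL at each of the 6 non-ground nodes and solve the resulting linear system.
Node n1: branches {R4, C1, R6, L2} → V_1 = 0.000
Node n2: branches {R1, R2, R6, R9, R10, R12} → V_2 = 0.1044
Node n3: branches {R3, R4, L1, C2} → V_3 = -0.1270
Node n4: branches {I2, R3, C2, R11} → V_4 = -0.05684
Node n5: branches {I1, I3, C1, R5, R10, R12, R13, V1} → V_5 = 4.653
Node n6: branches {I1, R2, I2, I3, R5, R7, R8, L1, R11, R13, V1} → V_6 = -0.1270
Source currents: i(L1)=0.07189, i(L2)=0.06032, i(V1)=-5.741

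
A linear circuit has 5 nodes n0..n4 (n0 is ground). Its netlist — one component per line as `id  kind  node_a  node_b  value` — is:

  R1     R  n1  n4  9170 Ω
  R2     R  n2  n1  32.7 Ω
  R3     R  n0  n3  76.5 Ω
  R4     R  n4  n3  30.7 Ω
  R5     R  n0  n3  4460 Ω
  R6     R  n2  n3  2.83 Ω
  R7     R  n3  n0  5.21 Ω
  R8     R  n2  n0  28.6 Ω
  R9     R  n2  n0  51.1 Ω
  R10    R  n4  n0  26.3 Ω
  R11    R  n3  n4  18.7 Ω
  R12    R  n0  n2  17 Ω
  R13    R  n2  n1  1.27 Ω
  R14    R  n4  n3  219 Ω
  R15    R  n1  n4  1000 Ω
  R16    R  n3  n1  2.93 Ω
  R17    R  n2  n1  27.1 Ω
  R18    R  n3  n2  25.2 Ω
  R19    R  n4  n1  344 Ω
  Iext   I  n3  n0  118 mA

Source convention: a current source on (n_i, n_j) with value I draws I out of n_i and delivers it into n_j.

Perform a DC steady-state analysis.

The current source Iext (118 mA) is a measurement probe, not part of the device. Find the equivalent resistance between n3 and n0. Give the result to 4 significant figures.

Apply KCL at each of the 4 non-ground nodes and solve the resulting linear system.
Node n1: branches {R1, R2, R13, R15, R16, R17, R19} → V_1 = -0.3201
Node n2: branches {R2, R6, R8, R9, R12, R13, R17, R18} → V_2 = -0.3048
Node n3: branches {R3, R4, R5, R6, R7, R11, R14, R16, R18, Iext} → V_3 = -0.3593
Node n4: branches {R1, R4, R10, R11, R14, R15, R19} → V_4 = -0.2551

R_eq = 3.045 Ω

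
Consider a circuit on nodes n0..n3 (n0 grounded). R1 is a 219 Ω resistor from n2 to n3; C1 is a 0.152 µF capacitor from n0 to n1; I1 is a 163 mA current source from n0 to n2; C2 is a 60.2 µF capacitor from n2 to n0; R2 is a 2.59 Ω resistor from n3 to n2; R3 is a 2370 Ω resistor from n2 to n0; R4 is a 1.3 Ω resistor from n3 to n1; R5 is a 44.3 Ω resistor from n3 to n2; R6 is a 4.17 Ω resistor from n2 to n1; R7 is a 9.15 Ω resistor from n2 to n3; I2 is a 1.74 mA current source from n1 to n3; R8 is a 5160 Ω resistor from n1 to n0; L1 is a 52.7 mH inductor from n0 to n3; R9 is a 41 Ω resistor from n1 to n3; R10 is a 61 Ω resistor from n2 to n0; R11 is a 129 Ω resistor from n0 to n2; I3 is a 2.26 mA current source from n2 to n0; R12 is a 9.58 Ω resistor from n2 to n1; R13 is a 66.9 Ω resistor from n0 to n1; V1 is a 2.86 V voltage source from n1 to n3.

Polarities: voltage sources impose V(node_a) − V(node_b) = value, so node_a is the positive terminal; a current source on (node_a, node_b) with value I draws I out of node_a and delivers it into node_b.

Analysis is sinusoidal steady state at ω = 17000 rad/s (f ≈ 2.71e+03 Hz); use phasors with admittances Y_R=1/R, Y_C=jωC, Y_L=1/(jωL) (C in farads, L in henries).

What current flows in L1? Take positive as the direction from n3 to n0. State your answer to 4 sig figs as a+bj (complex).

-0.0001518+0.001301j A

Element admittances at ω=17000 rad/s:
  Y(R1) = 0.004566+0.000j S between n2,n3
  Y(C1) = 0.000+0.002584j S between n0,n1
  I1: injects 0.163 A into n2 (from n0)
  Y(C2) = 0.000+1.023j S between n2,n0
  Y(R2) = 0.3861+0.000j S between n3,n2
  Y(R3) = 0.0004219+0.000j S between n2,n0
  Y(R4) = 0.7692+0.000j S between n3,n1
  Y(R5) = 0.02257+0.000j S between n3,n2
  Y(R6) = 0.2398+0.000j S between n2,n1
  Y(R7) = 0.1093+0.000j S between n2,n3
  I2: injects 0.00174 A into n3 (from n1)
  Y(R8) = 0.0001938+0.000j S between n1,n0
  Y(L1) = 0.000-0.001116j S between n0,n3
  Y(R9) = 0.02439+0.000j S between n1,n3
  Y(R10) = 0.01639+0.000j S between n2,n0
  Y(R11) = 0.007752+0.000j S between n0,n2
  I3: injects 0.00226 A into n0 (from n2)
  Y(R12) = 0.1044+0.000j S between n2,n1
  Y(R13) = 0.01495+0.000j S between n0,n1
  V1: constraint V(n1)−V(n3) = 2.86
Assemble and solve the 4×4 MNA system:
  V(n1)=1.694-0.1360j  V(n2)=-0.0003727-0.1318j  V(n3)=-1.166-0.1360j
  i(V1)=-2.881-0.0008808j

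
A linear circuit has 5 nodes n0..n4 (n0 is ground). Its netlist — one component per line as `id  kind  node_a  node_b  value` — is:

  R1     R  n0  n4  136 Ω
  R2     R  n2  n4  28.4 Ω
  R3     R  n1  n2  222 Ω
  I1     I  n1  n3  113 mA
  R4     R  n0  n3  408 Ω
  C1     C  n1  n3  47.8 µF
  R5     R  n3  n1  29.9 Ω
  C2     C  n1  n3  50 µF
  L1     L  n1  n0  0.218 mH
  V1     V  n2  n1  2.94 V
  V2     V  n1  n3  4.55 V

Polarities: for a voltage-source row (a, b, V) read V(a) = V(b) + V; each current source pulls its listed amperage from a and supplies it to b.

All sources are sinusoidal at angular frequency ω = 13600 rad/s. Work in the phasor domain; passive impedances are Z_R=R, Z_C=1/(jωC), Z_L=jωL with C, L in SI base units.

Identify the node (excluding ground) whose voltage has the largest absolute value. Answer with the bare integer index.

Apply KCL at each of the 4 non-ground nodes and solve the resulting linear system.
Node n1: branches {R3, I1, C1, R5, C2, L1, V1, V2} → V_1 = -0.0005046-0.01994j
Node n2: branches {R2, R3, V1} → V_2 = 2.939-0.01994j
Node n3: branches {I1, R4, C1, R5, C2, V2} → V_3 = -4.551-0.01994j
Node n4: branches {R1, R2} → V_4 = 2.432-0.01650j
Source currents: i(V1)=-0.03112+0.0001213j, i(V2)=-0.2763-6.052j

3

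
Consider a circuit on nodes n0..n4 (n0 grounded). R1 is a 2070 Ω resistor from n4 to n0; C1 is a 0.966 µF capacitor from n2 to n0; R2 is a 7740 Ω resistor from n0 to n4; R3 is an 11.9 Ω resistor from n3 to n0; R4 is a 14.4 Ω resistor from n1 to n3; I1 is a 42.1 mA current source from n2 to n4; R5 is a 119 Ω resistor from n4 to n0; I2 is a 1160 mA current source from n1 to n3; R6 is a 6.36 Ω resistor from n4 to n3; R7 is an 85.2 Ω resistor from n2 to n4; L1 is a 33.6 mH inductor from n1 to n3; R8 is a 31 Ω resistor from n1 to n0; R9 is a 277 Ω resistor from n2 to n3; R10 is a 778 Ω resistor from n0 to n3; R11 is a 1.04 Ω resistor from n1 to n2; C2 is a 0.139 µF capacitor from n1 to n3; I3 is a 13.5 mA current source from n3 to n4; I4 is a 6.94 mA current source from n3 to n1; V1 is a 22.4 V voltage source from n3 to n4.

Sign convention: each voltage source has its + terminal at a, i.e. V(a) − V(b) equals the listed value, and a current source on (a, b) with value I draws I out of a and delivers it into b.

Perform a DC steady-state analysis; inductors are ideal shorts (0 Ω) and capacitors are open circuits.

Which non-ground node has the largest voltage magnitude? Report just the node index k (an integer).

4

Element admittances at DC:
  Y(R1) = 0.0004831 S between n4,n0
  Y(C1) = 0.000 S between n2,n0
  Y(R2) = 0.0001292 S between n0,n4
  Y(R3) = 0.08403 S between n3,n0
  Y(R4) = 0.06944 S between n1,n3
  I1: injects 0.0421 A into n4 (from n2)
  Y(R5) = 0.008403 S between n4,n0
  I2: injects 1.16 A into n3 (from n1)
  Y(R6) = 0.1572 S between n4,n3
  Y(R7) = 0.01174 S between n2,n4
  L1: short n1↔n3 (DC inductor)
  Y(R8) = 0.03226 S between n1,n0
  Y(R9) = 0.003610 S between n2,n3
  Y(R10) = 0.001285 S between n0,n3
  Y(R11) = 0.9615 S between n1,n2
  Y(C2) = 0.000 S between n1,n3
  I3: injects 0.0135 A into n4 (from n3)
  I4: injects 0.00694 A into n1 (from n3)
  V1: constraint V(n3)−V(n4) = 22.4
Assemble and solve the 6×6 MNA system:
  V(n1)=1.595  V(n2)=1.283  V(n3)=1.595  V(n4)=-20.80
  i(L1)=-1.505  i(V1)=-4.024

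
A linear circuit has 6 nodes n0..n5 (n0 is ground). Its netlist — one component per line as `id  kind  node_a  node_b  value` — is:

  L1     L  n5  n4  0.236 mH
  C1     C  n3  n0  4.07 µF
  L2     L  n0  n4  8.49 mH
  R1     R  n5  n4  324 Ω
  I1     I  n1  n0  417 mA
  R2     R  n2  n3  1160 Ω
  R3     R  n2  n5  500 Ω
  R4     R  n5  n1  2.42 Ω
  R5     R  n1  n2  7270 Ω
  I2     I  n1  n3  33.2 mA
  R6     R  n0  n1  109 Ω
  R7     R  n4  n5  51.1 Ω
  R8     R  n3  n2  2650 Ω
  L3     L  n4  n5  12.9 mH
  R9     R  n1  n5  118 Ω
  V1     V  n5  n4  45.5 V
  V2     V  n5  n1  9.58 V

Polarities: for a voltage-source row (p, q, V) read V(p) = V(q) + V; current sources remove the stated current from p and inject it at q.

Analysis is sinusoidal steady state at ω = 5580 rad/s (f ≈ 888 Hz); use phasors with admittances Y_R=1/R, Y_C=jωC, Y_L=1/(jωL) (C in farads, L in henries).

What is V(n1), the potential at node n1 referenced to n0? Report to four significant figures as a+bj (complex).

21.08-31.65j V

Apply KCL at each of the 5 non-ground nodes and solve the resulting linear system.
Node n1: branches {I1, R4, R5, I2, R6, R9, V2} → V_1 = 21.08-31.65j
Node n2: branches {R2, R3, R5, R8} → V_2 = 18.65-20.96j
Node n3: branches {C1, R2, I2, R8} → V_3 = -1.006-2.535j
Node n4: branches {L1, L2, R1, R7, L3, V1} → V_4 = -14.84-31.65j
Node n5: branches {L1, R1, R3, R4, R7, L3, R9, V1, V2} → V_5 = 30.66-31.65j
Source currents: i(V1)=-1.699+35.50j, i(V2)=-3.396-0.2918j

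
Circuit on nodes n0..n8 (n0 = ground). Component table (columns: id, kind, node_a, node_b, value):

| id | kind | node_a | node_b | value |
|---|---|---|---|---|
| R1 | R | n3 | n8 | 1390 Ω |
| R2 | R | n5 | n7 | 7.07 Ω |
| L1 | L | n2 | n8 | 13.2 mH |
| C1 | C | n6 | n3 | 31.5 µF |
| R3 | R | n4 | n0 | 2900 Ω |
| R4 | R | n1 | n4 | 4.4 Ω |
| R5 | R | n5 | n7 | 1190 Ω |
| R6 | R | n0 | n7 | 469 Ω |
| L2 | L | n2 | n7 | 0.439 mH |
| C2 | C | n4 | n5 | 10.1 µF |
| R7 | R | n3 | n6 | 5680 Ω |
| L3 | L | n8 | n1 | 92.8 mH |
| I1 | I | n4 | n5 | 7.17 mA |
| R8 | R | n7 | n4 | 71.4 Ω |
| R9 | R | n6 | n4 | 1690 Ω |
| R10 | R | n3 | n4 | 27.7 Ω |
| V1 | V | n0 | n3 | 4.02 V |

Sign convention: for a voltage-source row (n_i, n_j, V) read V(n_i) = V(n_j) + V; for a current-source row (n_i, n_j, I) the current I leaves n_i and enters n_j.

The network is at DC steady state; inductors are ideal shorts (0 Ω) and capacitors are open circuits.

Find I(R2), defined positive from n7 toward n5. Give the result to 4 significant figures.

-0.007128 A

Element admittances at DC:
  Y(R1) = 0.0007194 S between n3,n8
  Y(R2) = 0.1414 S between n5,n7
  L1: short n2↔n8 (DC inductor)
  Y(C1) = 0.000 S between n6,n3
  Y(R3) = 0.0003448 S between n4,n0
  Y(R4) = 0.2273 S between n1,n4
  Y(R5) = 0.0008403 S between n5,n7
  Y(R6) = 0.002132 S between n0,n7
  L2: short n2↔n7 (DC inductor)
  Y(C2) = 0.000 S between n4,n5
  Y(R7) = 0.0001761 S between n3,n6
  L3: short n8↔n1 (DC inductor)
  I1: injects 0.00717 A into n5 (from n4)
  Y(R8) = 0.01401 S between n7,n4
  Y(R9) = 0.0005917 S between n6,n4
  Y(R10) = 0.03610 S between n3,n4
  V1: constraint V(n0)−V(n3) = 4.02
Assemble and solve the 12×12 MNA system:
  V(n1)=-3.710  V(n2)=-3.710  V(n3)=-4.020  V(n4)=-3.772  V(n5)=-3.660  V(n6)=-3.829  V(n7)=-3.710  V(n8)=-3.710
  i(L1)=0.01422  i(L2)=-0.01422  i(L3)=0.01400  i(V1)=-0.009212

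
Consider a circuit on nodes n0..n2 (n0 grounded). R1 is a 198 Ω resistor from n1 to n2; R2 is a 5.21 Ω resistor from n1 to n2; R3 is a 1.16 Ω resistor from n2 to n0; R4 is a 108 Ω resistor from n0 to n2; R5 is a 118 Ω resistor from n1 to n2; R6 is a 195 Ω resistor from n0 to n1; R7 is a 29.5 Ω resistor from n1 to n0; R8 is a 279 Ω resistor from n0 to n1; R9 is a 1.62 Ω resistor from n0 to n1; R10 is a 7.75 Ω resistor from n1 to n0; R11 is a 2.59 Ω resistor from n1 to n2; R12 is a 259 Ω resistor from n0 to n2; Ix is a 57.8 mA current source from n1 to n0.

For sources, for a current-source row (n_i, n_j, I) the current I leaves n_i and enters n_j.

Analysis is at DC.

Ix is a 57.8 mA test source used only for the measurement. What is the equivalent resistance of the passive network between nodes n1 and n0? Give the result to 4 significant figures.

Element admittances at DC:
  Y(R1) = 0.005051 S between n1,n2
  Y(R2) = 0.1919 S between n1,n2
  Y(R3) = 0.8621 S between n2,n0
  Y(R4) = 0.009259 S between n0,n2
  Y(R5) = 0.008475 S between n1,n2
  Y(R6) = 0.005128 S between n0,n1
  Y(R7) = 0.03390 S between n1,n0
  Y(R8) = 0.003584 S between n0,n1
  Y(R9) = 0.6173 S between n0,n1
  Y(R10) = 0.1290 S between n1,n0
  Y(R11) = 0.3861 S between n1,n2
  Y(R12) = 0.003861 S between n0,n2
  Ix: injects 0.0578 A into n0 (from n1)
Assemble and solve the 2×2 MNA system:
  V(n1)=-0.05062  V(n2)=-0.02041

R_eq = 0.8757 Ω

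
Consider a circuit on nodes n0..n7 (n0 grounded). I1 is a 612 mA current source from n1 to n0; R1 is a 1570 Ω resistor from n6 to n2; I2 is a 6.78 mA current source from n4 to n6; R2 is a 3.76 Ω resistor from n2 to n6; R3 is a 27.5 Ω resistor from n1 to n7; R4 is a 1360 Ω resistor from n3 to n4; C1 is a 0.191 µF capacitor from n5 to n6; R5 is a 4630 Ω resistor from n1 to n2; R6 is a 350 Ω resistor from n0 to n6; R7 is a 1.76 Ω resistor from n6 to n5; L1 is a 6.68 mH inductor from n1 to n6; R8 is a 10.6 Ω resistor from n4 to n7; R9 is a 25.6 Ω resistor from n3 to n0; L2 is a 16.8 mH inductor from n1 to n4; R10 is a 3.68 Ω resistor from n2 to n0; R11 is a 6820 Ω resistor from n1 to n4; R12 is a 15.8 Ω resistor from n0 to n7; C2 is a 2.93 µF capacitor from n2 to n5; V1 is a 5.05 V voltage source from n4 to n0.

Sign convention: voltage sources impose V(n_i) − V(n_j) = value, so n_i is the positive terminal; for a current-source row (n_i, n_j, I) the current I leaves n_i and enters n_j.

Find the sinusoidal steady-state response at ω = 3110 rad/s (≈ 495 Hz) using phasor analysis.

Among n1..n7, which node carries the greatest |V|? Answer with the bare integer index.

1

MNA unknowns: 7 node voltages V₁..V_7 plus 1 source current (V1)
I1: z[1]−=0.612, z[0]+=0.612
R1: Y=0.0006369+0.000j on G[6,2]
I2: z[4]−=0.00678, z[6]+=0.00678
R2: Y=0.2660+0.000j on G[2,6]
R3: Y=0.03636+0.000j on G[1,7]
R4: Y=0.0007353+0.000j on G[3,4]
C1: Y=0.000+0.0005940j on G[5,6]
R5: Y=0.0002160+0.000j on G[1,2]
R6: Y=0.002857+0.000j on G[0,6]
R7: Y=0.5682+0.000j on G[6,5]
L1: Y=0.000-0.04814j on G[1,6]
R8: Y=0.09434+0.000j on G[4,7]
R9: Y=0.03906+0.000j on G[3,0]
L2: Y=0.000-0.01914j on G[1,4]
R10: Y=0.2717+0.000j on G[2,0]
R11: Y=0.0001466+0.000j on G[1,4]
R12: Y=0.06329+0.000j on G[0,7]
C2: Y=0.000+0.009112j on G[2,5]
V1: row V4−V0=5.05, i_V1 at 4,0
solve → V1=-2.943-6.253j, V2=-1.110+0.1174j, V3=0.09330+0.000j, V4=5.050+0.000j, V5=-2.232+0.2986j, V6=-2.235+0.2806j, V7=1.904-1.172j
aux → i_V1=-0.4280+0.04148j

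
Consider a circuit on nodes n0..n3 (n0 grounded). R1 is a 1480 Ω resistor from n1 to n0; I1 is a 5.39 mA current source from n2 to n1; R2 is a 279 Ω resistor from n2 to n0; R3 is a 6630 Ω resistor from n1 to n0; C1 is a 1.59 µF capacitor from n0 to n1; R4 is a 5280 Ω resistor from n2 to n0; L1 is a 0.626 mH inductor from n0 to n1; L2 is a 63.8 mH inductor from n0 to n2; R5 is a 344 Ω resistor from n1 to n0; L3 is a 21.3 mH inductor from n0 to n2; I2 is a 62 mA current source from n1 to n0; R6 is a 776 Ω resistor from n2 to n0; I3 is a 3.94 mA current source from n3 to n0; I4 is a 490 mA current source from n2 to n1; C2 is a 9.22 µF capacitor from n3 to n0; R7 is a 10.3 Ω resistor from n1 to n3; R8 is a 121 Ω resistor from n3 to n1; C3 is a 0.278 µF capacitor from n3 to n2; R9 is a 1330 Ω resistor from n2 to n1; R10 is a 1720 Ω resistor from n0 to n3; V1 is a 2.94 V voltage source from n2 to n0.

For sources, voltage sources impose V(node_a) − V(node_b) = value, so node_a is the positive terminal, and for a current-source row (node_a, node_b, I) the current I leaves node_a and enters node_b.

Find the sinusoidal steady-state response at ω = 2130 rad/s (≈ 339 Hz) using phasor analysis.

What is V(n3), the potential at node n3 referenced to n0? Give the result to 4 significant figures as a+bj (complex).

0.07972+0.5921j V

Apply KCL at each of the 3 non-ground nodes and solve the resulting linear system.
Node n1: branches {R1, I1, R3, C1, L1, R5, I2, I4, R7, R8, R9} → V_1 = 0.003859+0.5941j
Node n2: branches {I1, R2, R4, L2, L3, R6, I4, C3, R9, V1} → V_2 = 2.940+0.000j
Node n3: branches {I3, C2, R7, R8, C3, R10} → V_3 = 0.07972+0.5921j
Source currents: i(V1)=-0.5128+0.08519j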